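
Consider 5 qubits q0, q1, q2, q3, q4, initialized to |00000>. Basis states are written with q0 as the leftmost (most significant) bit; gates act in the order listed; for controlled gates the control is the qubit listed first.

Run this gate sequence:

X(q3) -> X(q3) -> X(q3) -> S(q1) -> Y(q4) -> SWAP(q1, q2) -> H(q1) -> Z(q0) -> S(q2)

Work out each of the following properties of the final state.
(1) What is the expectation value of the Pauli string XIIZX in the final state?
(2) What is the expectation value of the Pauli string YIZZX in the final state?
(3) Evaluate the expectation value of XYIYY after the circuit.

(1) The observable XIIZX averages to 0. Key observation: gates 2-3 undo each other exactly, leaving only the rest of the circuit to track.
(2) In the final state, YIZZX has expectation 0.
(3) The observable XYIYY averages to 0.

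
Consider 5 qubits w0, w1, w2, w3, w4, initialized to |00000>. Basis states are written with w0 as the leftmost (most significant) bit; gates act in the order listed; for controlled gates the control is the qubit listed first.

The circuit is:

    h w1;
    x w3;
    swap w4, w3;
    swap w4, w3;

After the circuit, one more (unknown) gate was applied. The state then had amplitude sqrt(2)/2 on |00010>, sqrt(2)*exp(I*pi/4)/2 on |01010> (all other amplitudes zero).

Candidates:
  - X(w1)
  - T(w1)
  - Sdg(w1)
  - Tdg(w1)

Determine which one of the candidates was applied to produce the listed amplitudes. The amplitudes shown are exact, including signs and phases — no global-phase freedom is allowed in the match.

The applied gate was T(w1).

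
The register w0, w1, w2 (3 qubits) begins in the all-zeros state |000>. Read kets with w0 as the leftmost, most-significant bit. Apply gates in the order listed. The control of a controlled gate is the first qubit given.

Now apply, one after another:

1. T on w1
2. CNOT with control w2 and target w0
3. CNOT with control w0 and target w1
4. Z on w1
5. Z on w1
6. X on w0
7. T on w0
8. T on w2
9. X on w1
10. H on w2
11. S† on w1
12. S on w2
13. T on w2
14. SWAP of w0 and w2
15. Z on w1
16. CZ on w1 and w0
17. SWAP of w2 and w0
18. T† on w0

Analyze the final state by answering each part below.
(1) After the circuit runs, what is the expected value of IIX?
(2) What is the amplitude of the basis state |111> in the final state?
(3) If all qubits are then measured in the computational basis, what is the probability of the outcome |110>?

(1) In the final state, IIX has expectation sqrt(2)/2.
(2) |111> carries amplitude sqrt(2)*exp(I*pi/4)/2 in the final state.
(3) A full measurement returns |110> with probability 1/2.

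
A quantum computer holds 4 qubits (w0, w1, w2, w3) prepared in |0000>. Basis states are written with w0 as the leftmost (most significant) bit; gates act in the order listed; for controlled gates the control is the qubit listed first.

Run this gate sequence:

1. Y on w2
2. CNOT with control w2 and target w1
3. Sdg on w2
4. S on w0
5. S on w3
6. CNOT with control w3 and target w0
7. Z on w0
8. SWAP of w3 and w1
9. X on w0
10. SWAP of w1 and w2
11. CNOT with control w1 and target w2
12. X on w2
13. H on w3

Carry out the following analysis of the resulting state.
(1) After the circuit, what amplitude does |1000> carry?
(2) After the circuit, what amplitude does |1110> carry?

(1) The amplitude on |1000> is 0.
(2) The amplitude on |1110> is 0.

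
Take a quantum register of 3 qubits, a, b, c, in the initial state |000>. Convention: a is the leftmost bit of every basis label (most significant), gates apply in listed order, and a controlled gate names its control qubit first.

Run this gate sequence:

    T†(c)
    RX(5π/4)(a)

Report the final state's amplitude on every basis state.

After the circuit, the state carries amplitude -sqrt(2 - sqrt(2))/2 on |000>, -I*sqrt(sqrt(2) + 2)/2 on |100>, and 0 on every other basis state.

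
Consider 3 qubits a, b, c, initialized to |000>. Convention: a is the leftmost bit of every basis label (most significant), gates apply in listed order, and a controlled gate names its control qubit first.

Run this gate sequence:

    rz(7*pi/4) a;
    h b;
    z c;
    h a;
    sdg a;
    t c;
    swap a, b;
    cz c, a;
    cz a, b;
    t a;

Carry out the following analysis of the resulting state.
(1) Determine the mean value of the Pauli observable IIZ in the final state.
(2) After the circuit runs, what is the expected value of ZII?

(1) The observable IIZ averages to 1.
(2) The expectation value of ZII is 0.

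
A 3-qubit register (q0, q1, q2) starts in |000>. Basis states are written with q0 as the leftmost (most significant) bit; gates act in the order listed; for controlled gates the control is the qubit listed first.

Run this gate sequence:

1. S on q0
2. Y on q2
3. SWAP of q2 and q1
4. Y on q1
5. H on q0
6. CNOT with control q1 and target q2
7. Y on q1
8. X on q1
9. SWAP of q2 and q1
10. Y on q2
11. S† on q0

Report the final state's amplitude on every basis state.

After the circuit, the state carries amplitude -sqrt(2)/2 on |001>, sqrt(2)*I/2 on |101>, and 0 on every other basis state.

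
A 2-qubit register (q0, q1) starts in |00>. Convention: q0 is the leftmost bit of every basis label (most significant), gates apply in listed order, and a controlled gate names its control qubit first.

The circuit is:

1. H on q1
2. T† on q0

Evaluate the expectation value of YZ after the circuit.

In the final state, YZ has expectation 0.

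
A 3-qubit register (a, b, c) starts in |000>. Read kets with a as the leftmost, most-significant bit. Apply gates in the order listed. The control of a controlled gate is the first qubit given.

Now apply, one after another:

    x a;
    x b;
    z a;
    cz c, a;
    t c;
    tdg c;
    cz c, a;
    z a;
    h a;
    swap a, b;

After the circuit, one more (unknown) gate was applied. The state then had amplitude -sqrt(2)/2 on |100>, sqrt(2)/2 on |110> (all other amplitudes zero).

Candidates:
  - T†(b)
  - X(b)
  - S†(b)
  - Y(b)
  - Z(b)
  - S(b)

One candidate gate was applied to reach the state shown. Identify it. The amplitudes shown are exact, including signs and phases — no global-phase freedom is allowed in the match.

It was X(b) that produced the state shown. Key observation: gates 3-8 undo each other exactly, leaving only the rest of the circuit to track.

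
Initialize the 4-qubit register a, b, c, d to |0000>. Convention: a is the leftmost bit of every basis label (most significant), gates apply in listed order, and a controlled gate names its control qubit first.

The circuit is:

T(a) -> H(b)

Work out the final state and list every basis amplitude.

The resulting statevector has amplitude sqrt(2)/2 on |0000>, sqrt(2)/2 on |0100>, and 0 on every other basis state.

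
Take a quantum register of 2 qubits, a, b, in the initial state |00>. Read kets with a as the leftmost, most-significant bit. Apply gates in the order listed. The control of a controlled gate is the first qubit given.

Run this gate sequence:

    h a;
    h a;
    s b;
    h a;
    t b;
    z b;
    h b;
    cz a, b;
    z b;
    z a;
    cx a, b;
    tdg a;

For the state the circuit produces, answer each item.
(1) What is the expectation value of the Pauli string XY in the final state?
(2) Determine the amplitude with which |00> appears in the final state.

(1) The observable XY averages to sqrt(2)/2.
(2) The final state's coefficient on |00> equals 1/2.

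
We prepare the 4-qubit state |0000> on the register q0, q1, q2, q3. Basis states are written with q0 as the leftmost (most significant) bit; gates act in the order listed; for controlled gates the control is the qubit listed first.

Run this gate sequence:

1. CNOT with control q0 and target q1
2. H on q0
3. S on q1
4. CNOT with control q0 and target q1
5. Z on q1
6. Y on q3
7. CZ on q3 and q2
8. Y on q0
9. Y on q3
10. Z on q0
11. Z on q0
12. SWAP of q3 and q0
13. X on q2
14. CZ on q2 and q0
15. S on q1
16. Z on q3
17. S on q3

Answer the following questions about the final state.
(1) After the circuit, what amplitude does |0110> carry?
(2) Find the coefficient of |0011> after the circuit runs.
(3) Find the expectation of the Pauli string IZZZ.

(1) The final state's coefficient on |0110> equals -sqrt(2)/2.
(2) The amplitude on |0011> is sqrt(2)/2.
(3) The observable IZZZ averages to 1.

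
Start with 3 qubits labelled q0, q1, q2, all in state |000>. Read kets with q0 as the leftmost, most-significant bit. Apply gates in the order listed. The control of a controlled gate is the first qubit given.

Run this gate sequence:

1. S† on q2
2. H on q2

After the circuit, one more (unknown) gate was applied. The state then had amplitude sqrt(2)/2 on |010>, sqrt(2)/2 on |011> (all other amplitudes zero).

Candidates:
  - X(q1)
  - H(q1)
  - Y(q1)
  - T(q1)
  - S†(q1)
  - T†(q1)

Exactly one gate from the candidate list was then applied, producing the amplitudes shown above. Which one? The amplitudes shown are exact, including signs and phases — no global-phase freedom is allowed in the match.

The applied gate was X(q1).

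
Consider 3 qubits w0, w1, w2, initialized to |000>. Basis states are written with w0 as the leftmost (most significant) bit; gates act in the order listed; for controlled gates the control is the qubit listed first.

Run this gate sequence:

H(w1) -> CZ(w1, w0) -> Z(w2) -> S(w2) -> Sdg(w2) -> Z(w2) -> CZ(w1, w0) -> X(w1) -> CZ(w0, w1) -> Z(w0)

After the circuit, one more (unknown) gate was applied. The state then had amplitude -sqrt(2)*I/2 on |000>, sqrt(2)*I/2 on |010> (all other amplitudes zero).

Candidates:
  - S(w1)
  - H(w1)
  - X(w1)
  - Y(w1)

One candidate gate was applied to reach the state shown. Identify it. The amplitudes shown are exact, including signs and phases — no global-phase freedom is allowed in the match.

It was Y(w1) that produced the state shown. Key observation: steps 2-7 multiply out to the identity, so the circuit reduces to the remaining gates.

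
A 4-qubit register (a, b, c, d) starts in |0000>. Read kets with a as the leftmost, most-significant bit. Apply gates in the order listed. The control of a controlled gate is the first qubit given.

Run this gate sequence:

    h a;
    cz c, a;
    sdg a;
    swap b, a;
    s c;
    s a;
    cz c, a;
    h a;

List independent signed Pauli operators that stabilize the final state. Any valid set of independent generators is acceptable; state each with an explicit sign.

The final state is stabilized by the group generated by +XIII, -IYII, +IIZI, +IIIZ; other independent generating sets are equally valid.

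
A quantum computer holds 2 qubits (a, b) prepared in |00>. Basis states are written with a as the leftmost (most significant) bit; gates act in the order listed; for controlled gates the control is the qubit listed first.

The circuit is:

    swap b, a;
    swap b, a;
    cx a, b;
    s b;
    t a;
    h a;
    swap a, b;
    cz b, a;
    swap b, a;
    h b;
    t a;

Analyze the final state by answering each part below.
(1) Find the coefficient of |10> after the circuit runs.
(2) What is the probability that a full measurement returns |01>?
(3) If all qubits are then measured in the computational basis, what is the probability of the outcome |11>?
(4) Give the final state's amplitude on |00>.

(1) The final state's coefficient on |10> equals exp(I*pi/4)/2.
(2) Outcome |01> occurs with probability 1/4.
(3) The probability of measuring |11> is 1/4.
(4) |00> carries amplitude 1/2 in the final state.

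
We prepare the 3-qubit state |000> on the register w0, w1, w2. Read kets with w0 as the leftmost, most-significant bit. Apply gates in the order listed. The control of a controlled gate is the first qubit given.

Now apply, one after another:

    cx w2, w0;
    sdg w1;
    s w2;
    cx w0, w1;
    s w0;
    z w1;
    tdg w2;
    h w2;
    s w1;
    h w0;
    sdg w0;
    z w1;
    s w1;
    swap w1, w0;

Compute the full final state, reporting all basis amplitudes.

The resulting statevector has amplitude 1/2 on |000>, 1/2 on |001>, -I/2 on |010>, -I/2 on |011>, 0 on |100>, 0 on |101>, 0 on |110>, 0 on |111>.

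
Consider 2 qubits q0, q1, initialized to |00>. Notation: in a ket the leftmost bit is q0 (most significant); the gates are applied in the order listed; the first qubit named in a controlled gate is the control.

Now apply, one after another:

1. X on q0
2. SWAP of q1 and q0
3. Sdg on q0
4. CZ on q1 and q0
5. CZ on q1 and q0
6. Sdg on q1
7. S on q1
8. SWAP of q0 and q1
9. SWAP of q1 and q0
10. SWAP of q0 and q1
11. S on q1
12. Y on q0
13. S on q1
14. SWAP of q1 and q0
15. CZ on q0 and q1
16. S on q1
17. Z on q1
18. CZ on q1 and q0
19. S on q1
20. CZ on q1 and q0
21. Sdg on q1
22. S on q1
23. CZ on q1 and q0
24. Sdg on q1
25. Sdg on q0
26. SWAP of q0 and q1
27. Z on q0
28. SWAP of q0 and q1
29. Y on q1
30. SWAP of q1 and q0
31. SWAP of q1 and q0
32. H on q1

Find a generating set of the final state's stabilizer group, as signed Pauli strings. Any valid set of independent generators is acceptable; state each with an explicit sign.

One valid set of independent stabilizer generators is -IX, +ZI (any independent generating set of the same group is equally correct). Key observation: steps 19-24 multiply out to the identity, so the circuit reduces to the remaining gates.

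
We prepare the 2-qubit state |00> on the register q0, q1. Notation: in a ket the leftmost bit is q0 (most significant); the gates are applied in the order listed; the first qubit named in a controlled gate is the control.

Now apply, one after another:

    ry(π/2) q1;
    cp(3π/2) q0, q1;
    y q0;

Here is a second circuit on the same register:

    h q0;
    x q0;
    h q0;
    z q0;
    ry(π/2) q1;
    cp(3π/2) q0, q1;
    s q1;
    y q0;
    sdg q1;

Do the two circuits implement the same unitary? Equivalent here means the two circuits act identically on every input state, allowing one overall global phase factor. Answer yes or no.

Yes: on every input state the two circuits agree up to one overall phase factor.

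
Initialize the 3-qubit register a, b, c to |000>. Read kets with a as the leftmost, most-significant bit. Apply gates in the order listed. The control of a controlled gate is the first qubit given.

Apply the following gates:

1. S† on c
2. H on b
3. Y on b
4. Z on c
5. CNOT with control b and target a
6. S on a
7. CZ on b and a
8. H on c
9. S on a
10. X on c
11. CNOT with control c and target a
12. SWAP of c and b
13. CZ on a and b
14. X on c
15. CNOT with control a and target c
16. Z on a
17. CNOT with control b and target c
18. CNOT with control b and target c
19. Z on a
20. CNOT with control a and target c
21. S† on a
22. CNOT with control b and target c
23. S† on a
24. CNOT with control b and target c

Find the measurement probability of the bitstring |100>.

A full measurement returns |100> with probability 1/4. Key observation: the block from step 15 through step 20 cancels to the identity and can be dropped.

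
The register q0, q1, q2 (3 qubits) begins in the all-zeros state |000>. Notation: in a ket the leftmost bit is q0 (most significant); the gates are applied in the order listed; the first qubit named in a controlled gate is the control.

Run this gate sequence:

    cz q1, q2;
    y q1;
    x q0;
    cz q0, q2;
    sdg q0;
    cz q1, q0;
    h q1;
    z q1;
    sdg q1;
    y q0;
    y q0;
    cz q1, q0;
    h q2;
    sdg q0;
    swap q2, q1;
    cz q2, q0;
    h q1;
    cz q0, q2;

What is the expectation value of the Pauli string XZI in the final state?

The expectation value of XZI is 0.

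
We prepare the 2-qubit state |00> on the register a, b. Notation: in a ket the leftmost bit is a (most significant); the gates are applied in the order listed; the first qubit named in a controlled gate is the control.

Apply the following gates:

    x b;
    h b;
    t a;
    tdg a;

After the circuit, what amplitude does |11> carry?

The amplitude on |11> is 0.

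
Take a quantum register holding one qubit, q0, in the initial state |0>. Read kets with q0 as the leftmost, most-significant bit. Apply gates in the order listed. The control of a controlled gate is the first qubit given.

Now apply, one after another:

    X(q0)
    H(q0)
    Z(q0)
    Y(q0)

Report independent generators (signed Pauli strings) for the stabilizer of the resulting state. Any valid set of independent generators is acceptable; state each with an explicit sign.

The final state is stabilized by the group generated by -X; other independent generating sets are equally valid.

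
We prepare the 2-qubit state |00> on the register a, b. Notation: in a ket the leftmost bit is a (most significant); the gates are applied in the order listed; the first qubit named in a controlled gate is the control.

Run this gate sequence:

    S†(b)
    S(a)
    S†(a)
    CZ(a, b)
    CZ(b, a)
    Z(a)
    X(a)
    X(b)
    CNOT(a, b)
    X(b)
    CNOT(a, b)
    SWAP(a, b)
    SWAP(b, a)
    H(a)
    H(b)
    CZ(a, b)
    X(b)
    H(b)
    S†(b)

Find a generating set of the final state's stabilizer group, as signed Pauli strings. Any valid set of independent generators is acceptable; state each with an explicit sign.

One valid set of independent stabilizer generators is -XY, +ZZ (any independent generating set of the same group is equally correct).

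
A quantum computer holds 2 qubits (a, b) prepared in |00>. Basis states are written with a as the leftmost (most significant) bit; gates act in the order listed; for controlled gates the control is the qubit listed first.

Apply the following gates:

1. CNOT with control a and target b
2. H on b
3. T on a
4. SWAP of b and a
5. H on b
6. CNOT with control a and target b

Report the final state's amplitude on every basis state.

After the circuit, the state carries amplitude 1/2 on |00>, 1/2 on |01>, 1/2 on |10>, 1/2 on |11>.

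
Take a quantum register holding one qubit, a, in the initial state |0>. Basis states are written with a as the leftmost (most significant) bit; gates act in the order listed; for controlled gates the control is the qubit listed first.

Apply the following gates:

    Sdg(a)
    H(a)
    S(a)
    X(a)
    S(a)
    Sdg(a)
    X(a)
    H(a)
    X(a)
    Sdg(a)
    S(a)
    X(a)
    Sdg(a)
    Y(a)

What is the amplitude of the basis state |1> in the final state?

The final state's coefficient on |1> equals -1/2 + I/2. Key observation: gates 4-7 undo each other exactly, leaving only the rest of the circuit to track.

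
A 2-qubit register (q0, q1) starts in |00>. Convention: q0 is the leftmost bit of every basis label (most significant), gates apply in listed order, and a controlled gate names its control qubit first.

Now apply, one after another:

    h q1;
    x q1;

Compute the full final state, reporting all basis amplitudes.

The resulting statevector has amplitude sqrt(2)/2 on |00>, sqrt(2)/2 on |01>, 0 on |10>, 0 on |11>.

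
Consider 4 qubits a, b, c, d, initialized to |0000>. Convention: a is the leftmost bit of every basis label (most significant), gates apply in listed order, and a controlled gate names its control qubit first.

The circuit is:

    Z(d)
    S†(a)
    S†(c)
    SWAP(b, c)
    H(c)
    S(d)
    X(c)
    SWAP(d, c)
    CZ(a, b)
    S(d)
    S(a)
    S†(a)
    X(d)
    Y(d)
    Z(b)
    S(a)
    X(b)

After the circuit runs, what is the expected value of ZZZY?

The observable ZZZY averages to 1. Key observation: steps 11-12 multiply out to the identity, so the circuit reduces to the remaining gates.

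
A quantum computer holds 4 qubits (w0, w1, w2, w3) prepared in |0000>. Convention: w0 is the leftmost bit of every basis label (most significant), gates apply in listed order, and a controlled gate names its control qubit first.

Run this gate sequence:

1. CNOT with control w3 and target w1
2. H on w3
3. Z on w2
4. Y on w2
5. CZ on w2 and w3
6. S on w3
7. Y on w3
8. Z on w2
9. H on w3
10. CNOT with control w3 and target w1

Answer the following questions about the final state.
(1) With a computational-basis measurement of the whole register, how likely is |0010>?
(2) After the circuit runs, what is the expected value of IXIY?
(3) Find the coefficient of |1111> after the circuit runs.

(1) The probability of measuring |0010> is 1/2.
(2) In the final state, IXIY has expectation 1.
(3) |1111> carries amplitude 0 in the final state.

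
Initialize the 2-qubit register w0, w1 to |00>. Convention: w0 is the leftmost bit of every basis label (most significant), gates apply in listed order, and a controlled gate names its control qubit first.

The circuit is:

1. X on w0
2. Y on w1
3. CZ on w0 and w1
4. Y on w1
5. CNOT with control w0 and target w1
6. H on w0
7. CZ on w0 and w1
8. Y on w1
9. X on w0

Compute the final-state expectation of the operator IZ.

The observable IZ averages to 1.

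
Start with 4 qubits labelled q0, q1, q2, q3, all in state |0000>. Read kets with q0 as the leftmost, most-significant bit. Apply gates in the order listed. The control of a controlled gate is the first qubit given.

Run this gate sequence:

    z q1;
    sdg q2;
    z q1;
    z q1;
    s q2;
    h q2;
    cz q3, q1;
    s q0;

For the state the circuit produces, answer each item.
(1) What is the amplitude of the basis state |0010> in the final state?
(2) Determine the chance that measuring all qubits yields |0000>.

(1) The final state's coefficient on |0010> equals sqrt(2)/2. Key observation: the block from step 2 through step 5 cancels to the identity and can be dropped.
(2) Outcome |0000> occurs with probability 1/2.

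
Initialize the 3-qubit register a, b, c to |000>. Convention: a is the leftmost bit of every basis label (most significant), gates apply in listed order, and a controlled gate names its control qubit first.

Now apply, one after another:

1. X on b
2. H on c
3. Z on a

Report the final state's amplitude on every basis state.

After the circuit, the state carries amplitude sqrt(2)/2 on |010>, sqrt(2)/2 on |011>, and 0 on every other basis state.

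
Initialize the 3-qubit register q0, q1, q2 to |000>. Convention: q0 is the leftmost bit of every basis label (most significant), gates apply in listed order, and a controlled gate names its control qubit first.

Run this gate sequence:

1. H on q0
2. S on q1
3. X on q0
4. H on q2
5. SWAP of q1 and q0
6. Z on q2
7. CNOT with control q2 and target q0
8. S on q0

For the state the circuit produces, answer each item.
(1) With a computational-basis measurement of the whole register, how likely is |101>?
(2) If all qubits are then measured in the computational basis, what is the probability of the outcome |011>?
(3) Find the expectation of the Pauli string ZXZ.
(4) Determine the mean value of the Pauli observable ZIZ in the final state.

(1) Outcome |101> occurs with probability 1/4.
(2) A full measurement returns |011> with probability 0.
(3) In the final state, ZXZ has expectation 1.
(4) The expectation value of ZIZ is 1.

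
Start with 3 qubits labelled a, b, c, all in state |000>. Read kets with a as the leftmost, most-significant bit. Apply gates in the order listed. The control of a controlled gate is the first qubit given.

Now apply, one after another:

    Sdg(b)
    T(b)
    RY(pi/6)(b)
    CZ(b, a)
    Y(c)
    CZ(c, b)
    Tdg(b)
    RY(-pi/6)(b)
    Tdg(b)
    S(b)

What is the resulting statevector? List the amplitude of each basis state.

The resulting statevector has amplitude (-(sqrt(3) + 2)*exp(3*I*pi/4) - sqrt(3)*I + 2*I)*exp(3*I*pi/4)/4 on |001>, -I/4 - exp(3*I*pi/4)/4 on |011>, and 0 on every other basis state.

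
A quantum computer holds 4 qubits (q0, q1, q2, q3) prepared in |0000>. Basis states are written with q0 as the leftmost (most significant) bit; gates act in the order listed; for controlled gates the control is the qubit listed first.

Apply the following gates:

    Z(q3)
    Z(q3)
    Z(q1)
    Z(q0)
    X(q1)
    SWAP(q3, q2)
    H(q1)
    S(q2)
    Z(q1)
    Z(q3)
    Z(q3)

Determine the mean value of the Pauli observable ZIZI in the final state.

In the final state, ZIZI has expectation 1.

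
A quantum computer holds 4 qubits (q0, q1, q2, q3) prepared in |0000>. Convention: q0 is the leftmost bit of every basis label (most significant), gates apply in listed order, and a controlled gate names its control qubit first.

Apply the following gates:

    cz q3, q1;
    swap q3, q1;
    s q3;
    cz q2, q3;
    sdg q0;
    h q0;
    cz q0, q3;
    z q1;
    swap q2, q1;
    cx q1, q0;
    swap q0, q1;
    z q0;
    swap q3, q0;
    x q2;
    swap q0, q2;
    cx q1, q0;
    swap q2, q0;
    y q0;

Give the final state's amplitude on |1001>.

|1001> carries amplitude 0 in the final state.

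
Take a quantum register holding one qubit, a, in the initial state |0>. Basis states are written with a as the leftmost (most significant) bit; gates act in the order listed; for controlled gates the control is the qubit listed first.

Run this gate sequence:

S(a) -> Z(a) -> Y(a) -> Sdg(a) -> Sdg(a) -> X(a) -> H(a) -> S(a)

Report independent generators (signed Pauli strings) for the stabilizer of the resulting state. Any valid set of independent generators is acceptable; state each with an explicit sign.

One valid set of independent stabilizer generators is +Y (any independent generating set of the same group is equally correct).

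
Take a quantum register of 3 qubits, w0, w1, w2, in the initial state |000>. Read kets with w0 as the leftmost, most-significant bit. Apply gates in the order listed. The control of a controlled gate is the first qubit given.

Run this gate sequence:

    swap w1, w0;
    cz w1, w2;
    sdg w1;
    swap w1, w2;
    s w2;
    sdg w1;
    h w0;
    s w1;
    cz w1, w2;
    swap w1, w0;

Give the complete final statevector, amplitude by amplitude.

The resulting statevector has amplitude sqrt(2)/2 on |000>, sqrt(2)/2 on |010>, and 0 on every other basis state.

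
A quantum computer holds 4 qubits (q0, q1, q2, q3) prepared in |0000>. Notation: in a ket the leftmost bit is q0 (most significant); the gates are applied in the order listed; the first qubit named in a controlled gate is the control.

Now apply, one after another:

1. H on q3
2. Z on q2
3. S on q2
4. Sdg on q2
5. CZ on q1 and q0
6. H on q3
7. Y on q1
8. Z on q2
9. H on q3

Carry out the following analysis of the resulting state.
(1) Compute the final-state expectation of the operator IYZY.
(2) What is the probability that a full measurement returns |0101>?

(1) The expectation value of IYZY is 0.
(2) A full measurement returns |0101> with probability 1/2.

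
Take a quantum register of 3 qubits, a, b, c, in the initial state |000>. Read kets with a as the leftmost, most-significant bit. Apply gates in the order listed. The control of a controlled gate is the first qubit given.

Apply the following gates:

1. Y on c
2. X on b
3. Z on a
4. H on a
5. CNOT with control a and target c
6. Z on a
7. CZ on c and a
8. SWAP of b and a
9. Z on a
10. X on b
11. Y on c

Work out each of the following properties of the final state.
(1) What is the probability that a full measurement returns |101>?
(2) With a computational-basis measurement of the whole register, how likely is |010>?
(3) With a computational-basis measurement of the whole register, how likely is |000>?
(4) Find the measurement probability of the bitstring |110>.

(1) A full measurement returns |101> with probability 1/2.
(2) Outcome |010> occurs with probability 0.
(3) The probability of measuring |000> is 0.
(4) Outcome |110> occurs with probability 1/2.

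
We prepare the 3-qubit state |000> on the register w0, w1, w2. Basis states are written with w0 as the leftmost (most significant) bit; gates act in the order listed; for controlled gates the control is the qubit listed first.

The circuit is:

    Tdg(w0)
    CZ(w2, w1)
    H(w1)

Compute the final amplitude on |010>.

|010> carries amplitude sqrt(2)/2 in the final state.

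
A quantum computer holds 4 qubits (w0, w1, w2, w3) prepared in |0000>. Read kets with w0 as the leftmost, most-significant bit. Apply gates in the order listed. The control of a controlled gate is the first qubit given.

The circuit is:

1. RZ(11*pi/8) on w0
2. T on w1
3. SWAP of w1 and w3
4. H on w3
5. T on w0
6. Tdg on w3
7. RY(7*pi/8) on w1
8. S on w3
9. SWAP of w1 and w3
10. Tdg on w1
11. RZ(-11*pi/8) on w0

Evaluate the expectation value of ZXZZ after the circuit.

The expectation value of ZXZZ is -sqrt(sqrt(2) + 2)/2.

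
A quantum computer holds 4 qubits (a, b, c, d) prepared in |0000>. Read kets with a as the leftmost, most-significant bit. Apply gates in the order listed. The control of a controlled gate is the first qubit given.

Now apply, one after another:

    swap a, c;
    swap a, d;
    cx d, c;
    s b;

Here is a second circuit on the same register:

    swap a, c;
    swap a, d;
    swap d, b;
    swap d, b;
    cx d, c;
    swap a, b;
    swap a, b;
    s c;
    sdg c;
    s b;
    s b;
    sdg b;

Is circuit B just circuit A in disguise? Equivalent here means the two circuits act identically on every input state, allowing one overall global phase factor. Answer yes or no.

Yes — the two circuits implement the same unitary up to a global phase.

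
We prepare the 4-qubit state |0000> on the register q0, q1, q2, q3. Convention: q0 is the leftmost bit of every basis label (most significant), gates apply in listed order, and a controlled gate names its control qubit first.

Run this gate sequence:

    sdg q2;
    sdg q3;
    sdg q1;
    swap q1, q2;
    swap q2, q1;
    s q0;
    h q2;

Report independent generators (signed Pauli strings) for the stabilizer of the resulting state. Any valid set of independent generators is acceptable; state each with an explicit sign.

One valid set of independent stabilizer generators is +IIXI, +ZIII, +IZII, +IIIZ (any independent generating set of the same group is equally correct).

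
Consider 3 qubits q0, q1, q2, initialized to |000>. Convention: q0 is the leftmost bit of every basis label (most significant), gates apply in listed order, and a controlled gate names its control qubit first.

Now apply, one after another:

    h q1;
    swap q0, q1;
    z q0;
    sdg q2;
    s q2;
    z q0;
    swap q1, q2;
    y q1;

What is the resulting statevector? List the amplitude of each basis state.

The final amplitudes are sqrt(2)*I/2 on |010>, sqrt(2)*I/2 on |110>, and 0 on every other basis state. Key observation: steps 3-6 multiply out to the identity, so the circuit reduces to the remaining gates.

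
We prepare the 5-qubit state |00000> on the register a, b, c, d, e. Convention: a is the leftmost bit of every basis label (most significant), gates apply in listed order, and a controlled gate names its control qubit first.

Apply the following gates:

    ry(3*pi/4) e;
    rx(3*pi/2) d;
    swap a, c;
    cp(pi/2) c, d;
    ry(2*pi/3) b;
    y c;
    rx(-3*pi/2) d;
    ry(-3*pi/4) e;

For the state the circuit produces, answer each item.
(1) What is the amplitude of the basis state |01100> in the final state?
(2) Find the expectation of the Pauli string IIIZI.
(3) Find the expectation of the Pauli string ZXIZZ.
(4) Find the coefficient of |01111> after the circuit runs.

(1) The amplitude on |01100> is sqrt(3)*I/2.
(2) The expectation value of IIIZI is 1.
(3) In the final state, ZXIZZ has expectation sqrt(3)/2.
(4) |01111> carries amplitude 0 in the final state.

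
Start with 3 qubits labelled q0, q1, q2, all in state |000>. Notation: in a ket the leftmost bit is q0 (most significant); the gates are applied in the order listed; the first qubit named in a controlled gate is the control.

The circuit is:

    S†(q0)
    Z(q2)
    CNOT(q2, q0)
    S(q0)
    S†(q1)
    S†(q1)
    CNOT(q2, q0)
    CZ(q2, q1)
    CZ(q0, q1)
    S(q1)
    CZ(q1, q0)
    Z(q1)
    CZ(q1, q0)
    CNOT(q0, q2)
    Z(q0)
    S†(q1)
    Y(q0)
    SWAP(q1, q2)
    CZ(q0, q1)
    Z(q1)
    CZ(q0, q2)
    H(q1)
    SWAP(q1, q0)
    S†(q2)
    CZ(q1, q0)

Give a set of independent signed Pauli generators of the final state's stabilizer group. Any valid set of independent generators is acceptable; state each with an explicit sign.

One valid set of independent stabilizer generators is -XII, -IZI, +IIZ (any independent generating set of the same group is equally correct).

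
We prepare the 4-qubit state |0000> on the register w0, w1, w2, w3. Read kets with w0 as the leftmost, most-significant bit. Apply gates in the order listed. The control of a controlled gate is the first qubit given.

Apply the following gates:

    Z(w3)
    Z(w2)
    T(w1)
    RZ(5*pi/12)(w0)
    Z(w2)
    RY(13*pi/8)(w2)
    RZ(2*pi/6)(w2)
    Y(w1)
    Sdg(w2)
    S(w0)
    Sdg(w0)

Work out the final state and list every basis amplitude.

The final amplitudes are -exp(I*pi/8)*cos(3*pi/16) on |0100>, -exp(23*I*pi/24)*sin(3*pi/16) on |0110>, and 0 on every other basis state. Key observation: steps 10-11 multiply out to the identity, so the circuit reduces to the remaining gates.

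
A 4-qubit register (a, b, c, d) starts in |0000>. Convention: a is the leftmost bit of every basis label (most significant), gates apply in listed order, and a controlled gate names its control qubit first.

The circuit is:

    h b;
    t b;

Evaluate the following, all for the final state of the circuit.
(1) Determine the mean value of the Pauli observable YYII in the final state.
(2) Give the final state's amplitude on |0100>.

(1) The expectation value of YYII is 0.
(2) |0100> carries amplitude sqrt(2)*exp(I*pi/4)/2 in the final state.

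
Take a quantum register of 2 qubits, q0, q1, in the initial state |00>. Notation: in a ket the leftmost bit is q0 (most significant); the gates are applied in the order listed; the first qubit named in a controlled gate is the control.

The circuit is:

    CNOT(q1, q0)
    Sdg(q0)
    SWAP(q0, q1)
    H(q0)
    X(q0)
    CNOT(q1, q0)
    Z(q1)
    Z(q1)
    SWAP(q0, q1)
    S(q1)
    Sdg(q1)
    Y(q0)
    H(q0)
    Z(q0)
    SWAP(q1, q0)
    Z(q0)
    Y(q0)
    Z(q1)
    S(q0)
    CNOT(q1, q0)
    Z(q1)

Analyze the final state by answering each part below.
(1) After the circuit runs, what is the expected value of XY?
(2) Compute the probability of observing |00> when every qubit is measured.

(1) In the final state, XY has expectation 0.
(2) A full measurement returns |00> with probability 1/4.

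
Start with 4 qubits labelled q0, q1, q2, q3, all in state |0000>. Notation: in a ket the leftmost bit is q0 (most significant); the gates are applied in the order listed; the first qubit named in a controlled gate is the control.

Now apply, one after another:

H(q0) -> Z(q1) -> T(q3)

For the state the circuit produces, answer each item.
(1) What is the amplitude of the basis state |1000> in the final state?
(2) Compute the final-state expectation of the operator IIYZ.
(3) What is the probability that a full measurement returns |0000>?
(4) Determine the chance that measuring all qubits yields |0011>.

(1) The final state's coefficient on |1000> equals sqrt(2)/2.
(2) In the final state, IIYZ has expectation 0.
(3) The probability of measuring |0000> is 1/2.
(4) Outcome |0011> occurs with probability 0.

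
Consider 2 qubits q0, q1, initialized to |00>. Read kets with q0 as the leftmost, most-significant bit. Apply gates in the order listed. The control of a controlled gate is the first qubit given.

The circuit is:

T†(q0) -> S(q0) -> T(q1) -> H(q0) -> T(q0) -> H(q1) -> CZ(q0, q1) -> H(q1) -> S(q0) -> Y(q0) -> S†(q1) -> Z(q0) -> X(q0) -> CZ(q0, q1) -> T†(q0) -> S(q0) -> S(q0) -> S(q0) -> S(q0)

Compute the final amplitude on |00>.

|00> carries amplitude -sqrt(2)*I/2 in the final state. Key observation: steps 16-19 multiply out to the identity, so the circuit reduces to the remaining gates.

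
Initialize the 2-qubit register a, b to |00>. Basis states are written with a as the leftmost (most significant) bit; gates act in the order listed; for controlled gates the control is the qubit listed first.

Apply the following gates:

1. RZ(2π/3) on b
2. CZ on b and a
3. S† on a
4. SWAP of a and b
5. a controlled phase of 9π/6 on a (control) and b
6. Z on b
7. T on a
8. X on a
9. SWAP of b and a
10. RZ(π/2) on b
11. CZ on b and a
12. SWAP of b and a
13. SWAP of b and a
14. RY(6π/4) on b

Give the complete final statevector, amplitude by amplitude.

The final amplitudes are sqrt(2)*exp(11*I*pi/12)/2 on |00>, sqrt(2)*exp(11*I*pi/12)/2 on |01>, 0 on |10>, 0 on |11>. Key observation: the block from step 12 through step 13 cancels to the identity and can be dropped.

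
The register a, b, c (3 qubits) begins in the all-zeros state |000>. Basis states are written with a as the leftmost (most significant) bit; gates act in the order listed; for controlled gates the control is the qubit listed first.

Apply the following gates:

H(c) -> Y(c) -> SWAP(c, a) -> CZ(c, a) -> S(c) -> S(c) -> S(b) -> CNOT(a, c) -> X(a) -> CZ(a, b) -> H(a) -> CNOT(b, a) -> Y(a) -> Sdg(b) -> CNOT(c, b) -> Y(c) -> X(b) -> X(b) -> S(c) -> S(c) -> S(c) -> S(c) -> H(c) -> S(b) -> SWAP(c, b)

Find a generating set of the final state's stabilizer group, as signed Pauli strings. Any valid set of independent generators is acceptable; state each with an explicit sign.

The stabilizer group can be generated by +XIZ, -IXZ, -ZZY, among other valid generating sets. Key observation: the block from step 19 through step 22 cancels to the identity and can be dropped.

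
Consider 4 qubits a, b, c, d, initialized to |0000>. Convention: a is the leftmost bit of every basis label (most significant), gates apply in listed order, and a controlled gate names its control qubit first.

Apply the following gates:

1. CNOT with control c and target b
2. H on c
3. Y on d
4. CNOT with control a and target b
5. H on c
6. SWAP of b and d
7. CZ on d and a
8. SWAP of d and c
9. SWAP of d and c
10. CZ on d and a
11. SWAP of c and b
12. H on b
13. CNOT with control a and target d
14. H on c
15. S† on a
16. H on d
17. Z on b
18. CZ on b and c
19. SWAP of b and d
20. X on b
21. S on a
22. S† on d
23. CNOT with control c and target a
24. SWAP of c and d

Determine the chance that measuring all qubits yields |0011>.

A full measurement returns |0011> with probability 0. Key observation: steps 7-10 multiply out to the identity, so the circuit reduces to the remaining gates.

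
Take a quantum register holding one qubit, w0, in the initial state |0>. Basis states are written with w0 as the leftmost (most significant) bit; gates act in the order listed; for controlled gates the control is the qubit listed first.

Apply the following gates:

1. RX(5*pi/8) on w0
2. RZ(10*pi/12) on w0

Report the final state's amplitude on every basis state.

The resulting statevector has amplitude -exp(7*I*pi/12)*cos(5*pi/16) on |0>, -exp(11*I*pi/12)*sin(5*pi/16) on |1>.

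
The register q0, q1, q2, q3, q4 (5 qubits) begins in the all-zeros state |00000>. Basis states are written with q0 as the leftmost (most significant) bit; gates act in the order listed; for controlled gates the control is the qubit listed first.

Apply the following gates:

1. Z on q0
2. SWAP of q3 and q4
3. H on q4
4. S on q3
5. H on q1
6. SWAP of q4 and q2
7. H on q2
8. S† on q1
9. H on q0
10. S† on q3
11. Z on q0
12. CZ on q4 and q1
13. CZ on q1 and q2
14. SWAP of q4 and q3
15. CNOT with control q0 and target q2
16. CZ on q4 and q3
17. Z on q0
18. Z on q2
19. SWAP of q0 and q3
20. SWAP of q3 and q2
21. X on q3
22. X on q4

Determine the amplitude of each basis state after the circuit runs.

The final amplitudes are 1/2 on |00011>, -1/2 on |00101>, -I/2 on |01011>, I/2 on |01101>, and 0 on every other basis state.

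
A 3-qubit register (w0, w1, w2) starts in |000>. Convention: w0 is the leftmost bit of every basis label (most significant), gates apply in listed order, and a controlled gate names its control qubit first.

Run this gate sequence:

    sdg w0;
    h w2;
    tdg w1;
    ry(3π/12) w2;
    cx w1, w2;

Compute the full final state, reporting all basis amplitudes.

The final amplitudes are sqrt(2)*(-sqrt(2 - sqrt(2)) + sqrt(sqrt(2) + 2))/4 on |000>, sqrt(2)*(sqrt(2 - sqrt(2)) + sqrt(sqrt(2) + 2))/4 on |001>, and 0 on every other basis state.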